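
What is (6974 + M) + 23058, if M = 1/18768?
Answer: 563640577/18768 ≈ 30032.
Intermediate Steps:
M = 1/18768 ≈ 5.3282e-5
(6974 + M) + 23058 = (6974 + 1/18768) + 23058 = 130888033/18768 + 23058 = 563640577/18768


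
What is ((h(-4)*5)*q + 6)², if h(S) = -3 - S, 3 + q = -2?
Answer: 361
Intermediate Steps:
q = -5 (q = -3 - 2 = -5)
((h(-4)*5)*q + 6)² = (((-3 - 1*(-4))*5)*(-5) + 6)² = (((-3 + 4)*5)*(-5) + 6)² = ((1*5)*(-5) + 6)² = (5*(-5) + 6)² = (-25 + 6)² = (-19)² = 361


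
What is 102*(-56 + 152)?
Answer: 9792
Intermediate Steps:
102*(-56 + 152) = 102*96 = 9792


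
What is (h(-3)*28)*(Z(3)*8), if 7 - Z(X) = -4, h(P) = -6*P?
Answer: 44352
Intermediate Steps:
Z(X) = 11 (Z(X) = 7 - 1*(-4) = 7 + 4 = 11)
(h(-3)*28)*(Z(3)*8) = (-6*(-3)*28)*(11*8) = (18*28)*88 = 504*88 = 44352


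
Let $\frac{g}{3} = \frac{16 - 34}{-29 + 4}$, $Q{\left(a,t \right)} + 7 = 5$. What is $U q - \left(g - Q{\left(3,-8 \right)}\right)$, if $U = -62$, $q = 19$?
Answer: $- \frac{29554}{25} \approx -1182.2$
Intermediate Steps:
$Q{\left(a,t \right)} = -2$ ($Q{\left(a,t \right)} = -7 + 5 = -2$)
$g = \frac{54}{25}$ ($g = 3 \frac{16 - 34}{-29 + 4} = 3 \left(- \frac{18}{-25}\right) = 3 \left(\left(-18\right) \left(- \frac{1}{25}\right)\right) = 3 \cdot \frac{18}{25} = \frac{54}{25} \approx 2.16$)
$U q - \left(g - Q{\left(3,-8 \right)}\right) = \left(-62\right) 19 - \frac{104}{25} = -1178 - \frac{104}{25} = - \frac{29554}{25}$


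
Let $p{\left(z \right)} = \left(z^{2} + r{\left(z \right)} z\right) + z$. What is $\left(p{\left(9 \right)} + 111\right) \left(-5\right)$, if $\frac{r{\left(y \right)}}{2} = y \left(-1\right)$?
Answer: $-195$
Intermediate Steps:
$r{\left(y \right)} = - 2 y$ ($r{\left(y \right)} = 2 y \left(-1\right) = 2 \left(- y\right) = - 2 y$)
$p{\left(z \right)} = z - z^{2}$ ($p{\left(z \right)} = \left(z^{2} + - 2 z z\right) + z = \left(z^{2} - 2 z^{2}\right) + z = - z^{2} + z = z - z^{2}$)
$\left(p{\left(9 \right)} + 111\right) \left(-5\right) = \left(9 \left(1 - 9\right) + 111\right) \left(-5\right) = \left(9 \left(-8\right) + 111\right) \left(-5\right) = \left(-72 + 111\right) \left(-5\right) = 39 \left(-5\right) = -195$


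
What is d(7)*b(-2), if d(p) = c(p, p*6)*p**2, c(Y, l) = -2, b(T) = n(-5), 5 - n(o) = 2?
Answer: -294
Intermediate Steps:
n(o) = 3 (n(o) = 5 - 1*2 = 5 - 2 = 3)
b(T) = 3
d(p) = -2*p**2
d(7)*b(-2) = -2*7**2*3 = -2*49*3 = -98*3 = -294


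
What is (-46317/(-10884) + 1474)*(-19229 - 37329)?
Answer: -151663415969/1814 ≈ -8.3607e+7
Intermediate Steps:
(-46317/(-10884) + 1474)*(-19229 - 37329) = (-46317*(-1/10884) + 1474)*(-56558) = (15439/3628 + 1474)*(-56558) = (5363111/3628)*(-56558) = -151663415969/1814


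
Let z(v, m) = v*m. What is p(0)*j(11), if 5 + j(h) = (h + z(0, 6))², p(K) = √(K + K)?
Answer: 0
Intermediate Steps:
p(K) = √2*√K (p(K) = √(2*K) = √2*√K)
z(v, m) = m*v
j(h) = -5 + h² (j(h) = -5 + (h + 6*0)² = -5 + (h + 0)² = -5 + h²)
p(0)*j(11) = (√2*√0)*(-5 + 11²) = (√2*0)*(-5 + 121) = 0*116 = 0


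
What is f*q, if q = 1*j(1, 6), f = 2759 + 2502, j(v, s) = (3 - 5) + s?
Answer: 21044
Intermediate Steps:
j(v, s) = -2 + s
f = 5261
q = 4 (q = 1*(-2 + 6) = 1*4 = 4)
f*q = 5261*4 = 21044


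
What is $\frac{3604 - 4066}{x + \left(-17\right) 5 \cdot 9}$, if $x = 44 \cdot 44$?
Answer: $- \frac{462}{1171} \approx -0.39453$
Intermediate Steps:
$x = 1936$
$\frac{3604 - 4066}{x + \left(-17\right) 5 \cdot 9} = \frac{3604 - 4066}{1936 + \left(-17\right) 5 \cdot 9} = - \frac{462}{1936 - 765} = - \frac{462}{1171}$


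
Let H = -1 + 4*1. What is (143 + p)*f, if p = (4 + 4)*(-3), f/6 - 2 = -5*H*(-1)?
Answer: 12138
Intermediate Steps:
H = 3 (H = -1 + 4 = 3)
f = 102 (f = 12 + 6*(-5*3*(-1)) = 12 + 6*(-15*(-1)) = 12 + 6*15 = 12 + 90 = 102)
p = -24 (p = 8*(-3) = -24)
(143 + p)*f = (143 - 24)*102 = 119*102 = 12138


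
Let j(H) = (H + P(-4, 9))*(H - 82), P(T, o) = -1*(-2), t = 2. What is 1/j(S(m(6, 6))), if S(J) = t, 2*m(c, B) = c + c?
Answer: -1/320 ≈ -0.0031250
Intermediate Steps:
m(c, B) = c (m(c, B) = (c + c)/2 = (2*c)/2 = c)
P(T, o) = 2
S(J) = 2
j(H) = (-82 + H)*(2 + H) (j(H) = (H + 2)*(H - 82) = (2 + H)*(-82 + H) = (-82 + H)*(2 + H))
1/j(S(m(6, 6))) = 1/(-164 + 2² - 80*2) = 1/(-164 + 4 - 160) = 1/(-320) = -1/320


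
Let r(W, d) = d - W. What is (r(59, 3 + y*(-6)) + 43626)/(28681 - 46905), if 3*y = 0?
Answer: -21785/9112 ≈ -2.3908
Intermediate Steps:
y = 0 (y = (⅓)*0 = 0)
(r(59, 3 + y*(-6)) + 43626)/(28681 - 46905) = (((3 + 0*(-6)) - 1*59) + 43626)/(28681 - 46905) = (((3 + 0) - 59) + 43626)/(-18224) = ((3 - 59) + 43626)*(-1/18224) = (-56 + 43626)*(-1/18224) = 43570*(-1/18224) = -21785/9112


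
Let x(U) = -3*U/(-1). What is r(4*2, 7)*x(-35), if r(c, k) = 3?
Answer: -315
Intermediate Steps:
x(U) = 3*U (x(U) = -3*U*(-1) = -(-3)*U = 3*U)
r(4*2, 7)*x(-35) = 3*(3*(-35)) = 3*(-105) = -315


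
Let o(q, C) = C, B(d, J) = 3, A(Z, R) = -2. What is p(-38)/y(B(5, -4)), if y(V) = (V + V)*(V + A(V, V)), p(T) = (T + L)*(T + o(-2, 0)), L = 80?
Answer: -266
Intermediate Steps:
p(T) = T*(80 + T) (p(T) = (T + 80)*(T + 0) = (80 + T)*T = T*(80 + T))
y(V) = 2*V*(-2 + V) (y(V) = (V + V)*(V - 2) = (2*V)*(-2 + V) = 2*V*(-2 + V))
p(-38)/y(B(5, -4)) = (-38*(80 - 38))/((2*3*(-2 + 3))) = (-38*42)/((2*3*1)) = -1596/6 = -1596*⅙ = -266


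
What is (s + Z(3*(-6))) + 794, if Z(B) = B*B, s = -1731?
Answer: -613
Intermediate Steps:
Z(B) = B²
(s + Z(3*(-6))) + 794 = (-1731 + (3*(-6))²) + 794 = (-1731 + (-18)²) + 794 = (-1731 + 324) + 794 = -1407 + 794 = -613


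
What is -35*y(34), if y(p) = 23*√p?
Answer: -805*√34 ≈ -4693.9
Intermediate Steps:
-35*y(34) = -805*√34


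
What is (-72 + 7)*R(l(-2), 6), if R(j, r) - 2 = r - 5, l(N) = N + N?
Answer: -195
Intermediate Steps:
l(N) = 2*N
R(j, r) = -3 + r (R(j, r) = 2 + (r - 5) = 2 + (-5 + r) = -3 + r)
(-72 + 7)*R(l(-2), 6) = (-72 + 7)*(-3 + 6) = -65*3 = -195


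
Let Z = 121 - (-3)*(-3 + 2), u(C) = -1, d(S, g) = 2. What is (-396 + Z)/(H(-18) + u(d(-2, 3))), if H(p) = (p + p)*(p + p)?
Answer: -278/1295 ≈ -0.21467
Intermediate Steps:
H(p) = 4*p² (H(p) = (2*p)*(2*p) = 4*p²)
Z = 118 (Z = 121 - (-3)*(-1) = 121 - 1*3 = 121 - 3 = 118)
(-396 + Z)/(H(-18) + u(d(-2, 3))) = (-396 + 118)/(4*(-18)² - 1) = -278/(4*324 - 1) = -278/(1296 - 1) = -278/1295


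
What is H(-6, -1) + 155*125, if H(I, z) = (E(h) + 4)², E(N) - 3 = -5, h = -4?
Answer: 19379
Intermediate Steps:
E(N) = -2 (E(N) = 3 - 5 = -2)
H(I, z) = 4 (H(I, z) = (-2 + 4)² = 2² = 4)
H(-6, -1) + 155*125 = 4 + 155*125 = 4 + 19375 = 19379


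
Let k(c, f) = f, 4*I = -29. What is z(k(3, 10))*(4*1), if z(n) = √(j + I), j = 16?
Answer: 2*√35 ≈ 11.832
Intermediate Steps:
I = -29/4 (I = (¼)*(-29) = -29/4 ≈ -7.2500)
z(n) = √35/2 (z(n) = √(16 - 29/4) = √(35/4) = √35/2)
z(k(3, 10))*(4*1) = (√35/2)*(4*1) = (√35/2)*4 = 2*√35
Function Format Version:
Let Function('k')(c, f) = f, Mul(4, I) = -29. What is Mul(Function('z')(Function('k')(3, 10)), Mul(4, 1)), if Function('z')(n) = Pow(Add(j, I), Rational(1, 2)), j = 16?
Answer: Mul(2, Pow(35, Rational(1, 2))) ≈ 11.832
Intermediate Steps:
I = Rational(-29, 4) (I = Mul(Rational(1, 4), -29) = Rational(-29, 4) ≈ -7.2500)
Function('z')(n) = Mul(Rational(1, 2), Pow(35, Rational(1, 2))) (Function('z')(n) = Pow(Add(16, Rational(-29, 4)), Rational(1, 2)) = Pow(Rational(35, 4), Rational(1, 2)) = Mul(Rational(1, 2), Pow(35, Rational(1, 2))))
Mul(Function('z')(Function('k')(3, 10)), Mul(4, 1)) = Mul(Mul(Rational(1, 2), Pow(35, Rational(1, 2))), Mul(4, 1)) = Mul(Mul(Rational(1, 2), Pow(35, Rational(1, 2))), 4) = Mul(2, Pow(35, Rational(1, 2)))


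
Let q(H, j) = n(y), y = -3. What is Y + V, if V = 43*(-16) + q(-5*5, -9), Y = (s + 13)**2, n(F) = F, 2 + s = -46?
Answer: 534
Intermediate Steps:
s = -48 (s = -2 - 46 = -48)
Y = 1225 (Y = (-48 + 13)**2 = (-35)**2 = 1225)
q(H, j) = -3
V = -691 (V = 43*(-16) - 3 = -688 - 3 = -691)
Y + V = 1225 - 691 = 534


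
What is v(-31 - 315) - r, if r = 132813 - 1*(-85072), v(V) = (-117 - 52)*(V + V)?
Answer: -100937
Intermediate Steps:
v(V) = -338*V
r = 217885 (r = 132813 + 85072 = 217885)
v(-31 - 315) - r = -338*(-31 - 315) - 1*217885 = -338*(-346) - 217885 = 116948 - 217885 = -100937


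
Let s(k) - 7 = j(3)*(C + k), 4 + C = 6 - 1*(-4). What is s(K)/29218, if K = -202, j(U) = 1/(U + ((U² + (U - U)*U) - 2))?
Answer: -9/20870 ≈ -0.00043124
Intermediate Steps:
j(U) = 1/(-2 + U + U²) (j(U) = 1/(U + ((U² + 0*U) - 2)) = 1/(U + ((U² + 0) - 2)) = 1/(U + (U² - 2)) = 1/(U + (-2 + U²)) = 1/(-2 + U + U²))
C = 6 (C = -4 + (6 - 1*(-4)) = -4 + (6 + 4) = -4 + 10 = 6)
s(k) = 38/5 + k/10 (s(k) = 7 + (6 + k)/(-2 + 3 + 3²) = 7 + (6 + k)/(-2 + 3 + 9) = 7 + (6 + k)/10 = 7 + (⅗ + k/10) = 38/5 + k/10)
s(K)/29218 = (38/5 + (⅒)*(-202))/29218 = (38/5 - 101/5)*(1/29218) = -63/5*1/29218 = -9/20870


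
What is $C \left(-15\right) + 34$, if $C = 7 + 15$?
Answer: $-296$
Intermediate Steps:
$C = 22$
$C \left(-15\right) + 34 = 22 \left(-15\right) + 34 = -330 + 34 = -296$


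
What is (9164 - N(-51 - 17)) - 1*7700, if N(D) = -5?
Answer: 1469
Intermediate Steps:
(9164 - N(-51 - 17)) - 1*7700 = (9164 - 1*(-5)) - 1*7700 = (9164 + 5) - 7700 = 9169 - 7700 = 1469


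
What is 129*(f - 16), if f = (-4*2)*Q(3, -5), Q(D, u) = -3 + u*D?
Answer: 16512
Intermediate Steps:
Q(D, u) = -3 + D*u
f = 144 (f = (-4*2)*(-3 + 3*(-5)) = -8*(-3 - 15) = -8*(-18) = 144)
129*(f - 16) = 129*(144 - 16) = 129*128 = 16512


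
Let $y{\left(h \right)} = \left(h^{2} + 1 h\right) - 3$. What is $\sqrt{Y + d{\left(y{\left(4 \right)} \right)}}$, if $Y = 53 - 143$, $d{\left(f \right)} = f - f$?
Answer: $3 i \sqrt{10} \approx 9.4868 i$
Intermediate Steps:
$y{\left(h \right)} = -3 + h + h^{2}$ ($y{\left(h \right)} = \left(h^{2} + h\right) - 3 = \left(h + h^{2}\right) - 3 = -3 + h + h^{2}$)
$d{\left(f \right)} = 0$
$Y = -90$ ($Y = 53 - 143 = -90$)
$\sqrt{Y + d{\left(y{\left(4 \right)} \right)}} = \sqrt{-90 + 0} = \sqrt{-90} = 3 i \sqrt{10}$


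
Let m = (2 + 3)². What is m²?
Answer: 625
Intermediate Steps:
m = 25 (m = 5² = 25)
m² = 25² = 625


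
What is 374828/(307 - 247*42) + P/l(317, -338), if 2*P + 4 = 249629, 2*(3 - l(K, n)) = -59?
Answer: 497722211/130871 ≈ 3803.2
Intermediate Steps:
l(K, n) = 65/2 (l(K, n) = 3 - ½*(-59) = 3 + 59/2 = 65/2)
P = 249625/2 (P = -2 + (½)*249629 = -2 + 249629/2 = 249625/2 ≈ 1.2481e+5)
374828/(307 - 247*42) + P/l(317, -338) = 374828/(307 - 247*42) + 249625/(2*(65/2)) = 374828/(307 - 10374) + (249625/2)*(2/65) = 374828/(-10067) + 49925/13 = 374828*(-1/10067) + 49925/13 = -374828/10067 + 49925/13 = 497722211/130871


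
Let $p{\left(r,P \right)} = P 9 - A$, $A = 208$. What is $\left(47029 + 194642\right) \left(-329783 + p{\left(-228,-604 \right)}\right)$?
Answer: $-81062978517$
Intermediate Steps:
$p{\left(r,P \right)} = -208 + 9 P$ ($p{\left(r,P \right)} = P 9 - 208 = 9 P - 208 = -208 + 9 P$)
$\left(47029 + 194642\right) \left(-329783 + p{\left(-228,-604 \right)}\right) = \left(47029 + 194642\right) \left(-329783 + \left(-208 + 9 \left(-604\right)\right)\right) = 241671 \left(-329783 - 5644\right) = 241671 \left(-335427\right) = -81062978517$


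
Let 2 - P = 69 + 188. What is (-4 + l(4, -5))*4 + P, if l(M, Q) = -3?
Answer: -283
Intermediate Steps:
P = -255 (P = 2 - (69 + 188) = 2 - 1*257 = 2 - 257 = -255)
(-4 + l(4, -5))*4 + P = (-4 - 3)*4 - 255 = -7*4 - 255 = -28 - 255 = -283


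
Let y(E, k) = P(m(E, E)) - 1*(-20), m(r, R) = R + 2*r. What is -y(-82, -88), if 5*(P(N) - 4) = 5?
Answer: -25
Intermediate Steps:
P(N) = 5 (P(N) = 4 + (1/5)*5 = 4 + 1 = 5)
y(E, k) = 25 (y(E, k) = 5 - 1*(-20) = 5 + 20 = 25)
-y(-82, -88) = -1*25 = -25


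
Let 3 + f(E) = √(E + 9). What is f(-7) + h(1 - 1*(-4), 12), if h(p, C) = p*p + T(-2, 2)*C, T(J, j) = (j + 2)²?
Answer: 214 + √2 ≈ 215.41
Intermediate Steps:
f(E) = -3 + √(9 + E) (f(E) = -3 + √(E + 9) = -3 + √(9 + E))
T(J, j) = (2 + j)²
h(p, C) = p² + 16*C (h(p, C) = p*p + (2 + 2)²*C = p² + 4²*C = p² + 16*C)
f(-7) + h(1 - 1*(-4), 12) = (-3 + √(9 - 7)) + ((1 - 1*(-4))² + 16*12) = (-3 + √2) + ((1 + 4)² + 192) = (-3 + √2) + (5² + 192) = (-3 + √2) + (25 + 192) = (-3 + √2) + 217 = 214 + √2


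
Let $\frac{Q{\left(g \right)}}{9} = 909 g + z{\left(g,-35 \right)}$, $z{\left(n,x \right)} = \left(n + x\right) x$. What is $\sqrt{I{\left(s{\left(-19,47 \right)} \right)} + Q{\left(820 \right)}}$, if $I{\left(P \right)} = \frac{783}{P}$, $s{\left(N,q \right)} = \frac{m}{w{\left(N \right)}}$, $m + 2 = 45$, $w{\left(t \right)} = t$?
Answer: $\frac{3 \sqrt{1327335266}}{43} \approx 2541.8$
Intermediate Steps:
$z{\left(n,x \right)} = x \left(n + x\right)$
$m = 43$ ($m = -2 + 45 = 43$)
$s{\left(N,q \right)} = \frac{43}{N}$
$Q{\left(g \right)} = 11025 + 7866 g$ ($Q{\left(g \right)} = 9 \left(909 g - 35 \left(g - 35\right)\right) = 9 \left(909 g - 35 \left(-35 + g\right)\right) = 9 \left(909 g - \left(-1225 + 35 g\right)\right) = 9 \left(1225 + 874 g\right) = 11025 + 7866 g$)
$\sqrt{I{\left(s{\left(-19,47 \right)} \right)} + Q{\left(820 \right)}} = \sqrt{\frac{783}{43 \frac{1}{-19}} + \left(11025 + 7866 \cdot 820\right)} = \sqrt{\frac{783}{43 \left(- \frac{1}{19}\right)} + \left(11025 + 6450120\right)} = \sqrt{\frac{783}{- \frac{43}{19}} + 6461145} = \sqrt{783 \left(- \frac{19}{43}\right) + 6461145} = \sqrt{- \frac{14877}{43} + 6461145} = \sqrt{\frac{277814358}{43}} = \frac{3 \sqrt{1327335266}}{43}$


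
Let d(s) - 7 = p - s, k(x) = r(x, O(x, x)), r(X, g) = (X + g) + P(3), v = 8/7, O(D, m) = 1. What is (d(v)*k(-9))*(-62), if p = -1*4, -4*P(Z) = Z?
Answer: 2015/2 ≈ 1007.5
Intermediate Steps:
P(Z) = -Z/4
p = -4
v = 8/7 (v = 8*(1/7) = 8/7 ≈ 1.1429)
r(X, g) = -3/4 + X + g (r(X, g) = (X + g) - 1/4*3 = (X + g) - 3/4 = -3/4 + X + g)
k(x) = 1/4 + x (k(x) = -3/4 + x + 1 = 1/4 + x)
d(s) = 3 - s (d(s) = 7 + (-4 - s) = 3 - s)
(d(v)*k(-9))*(-62) = ((3 - 1*8/7)*(1/4 - 9))*(-62) = ((3 - 8/7)*(-35/4))*(-62) = ((13/7)*(-35/4))*(-62) = -65/4*(-62) = 2015/2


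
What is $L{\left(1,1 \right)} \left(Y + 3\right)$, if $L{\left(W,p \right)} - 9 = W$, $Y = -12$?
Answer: $-90$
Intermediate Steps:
$L{\left(W,p \right)} = 9 + W$
$L{\left(1,1 \right)} \left(Y + 3\right) = \left(9 + 1\right) \left(-12 + 3\right) = 10 \left(-9\right) = -90$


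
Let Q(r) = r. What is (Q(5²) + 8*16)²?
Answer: 23409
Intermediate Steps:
(Q(5²) + 8*16)² = (5² + 8*16)² = (25 + 128)² = 153² = 23409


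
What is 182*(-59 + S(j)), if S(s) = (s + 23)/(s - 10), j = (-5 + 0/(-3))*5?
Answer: -53638/5 ≈ -10728.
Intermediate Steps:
j = -25 (j = (-5 + 0*(-⅓))*5 = (-5 + 0)*5 = -5*5 = -25)
S(s) = (23 + s)/(-10 + s)
182*(-59 + S(j)) = 182*(-59 + (23 - 25)/(-10 - 25)) = 182*(-59 - 2/(-35)) = 182*(-59 - 1/35*(-2)) = 182*(-59 + 2/35) = 182*(-2063/35) = -53638/5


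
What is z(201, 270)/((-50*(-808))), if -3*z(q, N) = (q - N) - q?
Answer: 9/4040 ≈ 0.0022277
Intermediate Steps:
z(q, N) = N/3 (z(q, N) = -((q - N) - q)/3 = -(-1)*N/3 = N/3)
z(201, 270)/((-50*(-808))) = ((⅓)*270)/((-50*(-808))) = 90/40400 = 90*(1/40400) = 9/4040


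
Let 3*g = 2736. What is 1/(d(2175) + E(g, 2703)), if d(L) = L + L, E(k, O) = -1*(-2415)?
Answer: 1/6765 ≈ 0.00014782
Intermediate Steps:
g = 912 (g = (⅓)*2736 = 912)
E(k, O) = 2415
d(L) = 2*L
1/(d(2175) + E(g, 2703)) = 1/(2*2175 + 2415) = 1/(4350 + 2415) = 1/6765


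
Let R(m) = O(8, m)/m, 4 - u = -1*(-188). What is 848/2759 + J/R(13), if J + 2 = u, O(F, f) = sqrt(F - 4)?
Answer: -3334783/2759 ≈ -1208.7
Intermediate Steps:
u = -184 (u = 4 - (-1)*(-188) = 4 - 1*188 = 4 - 188 = -184)
O(F, f) = sqrt(-4 + F)
J = -186 (J = -2 - 184 = -186)
R(m) = 2/m (R(m) = sqrt(-4 + 8)/m = sqrt(4)/m = 2/m)
848/2759 + J/R(13) = 848/2759 - 186/(2/13) = 848*(1/2759) - 186/(2*(1/13)) = 848/2759 - 186/2/13 = 848/2759 - 186*13/2 = 848/2759 - 1209 = -3334783/2759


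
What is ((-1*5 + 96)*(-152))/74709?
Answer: -13832/74709 ≈ -0.18514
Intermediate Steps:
((-1*5 + 96)*(-152))/74709 = ((-5 + 96)*(-152))*(1/74709) = (91*(-152))*(1/74709) = -13832*1/74709 = -13832/74709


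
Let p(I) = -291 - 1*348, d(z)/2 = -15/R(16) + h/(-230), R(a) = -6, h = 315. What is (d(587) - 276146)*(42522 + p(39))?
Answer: -11565728226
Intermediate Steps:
d(z) = 52/23 (d(z) = 2*(-15/(-6) + 315/(-230)) = 2*(-15*(-⅙) + 315*(-1/230)) = 2*(5/2 - 63/46) = 2*(26/23) = 52/23)
p(I) = -639 (p(I) = -291 - 348 = -639)
(d(587) - 276146)*(42522 + p(39)) = (52/23 - 276146)*(42522 - 639) = -6351306/23*41883 = -11565728226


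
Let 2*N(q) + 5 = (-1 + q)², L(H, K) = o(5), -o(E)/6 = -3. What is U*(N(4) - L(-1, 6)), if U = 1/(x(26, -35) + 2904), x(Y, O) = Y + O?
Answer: -16/2895 ≈ -0.0055268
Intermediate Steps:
o(E) = 18 (o(E) = -6*(-3) = 18)
L(H, K) = 18
x(Y, O) = O + Y
N(q) = -5/2 + (-1 + q)²/2
U = 1/2895 (U = 1/((-35 + 26) + 2904) = 1/(-9 + 2904) = 1/2895 ≈ 0.00034542)
U*(N(4) - L(-1, 6)) = ((-5/2 + (-1 + 4)²/2) - 1*18)/2895 = ((-5/2 + (½)*3²) - 18)/2895 = ((-5/2 + (½)*9) - 18)/2895 = ((-5/2 + 9/2) - 18)/2895 = (2 - 18)/2895 = (1/2895)*(-16) = -16/2895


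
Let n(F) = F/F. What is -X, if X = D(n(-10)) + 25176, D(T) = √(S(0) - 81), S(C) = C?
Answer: -25176 - 9*I ≈ -25176.0 - 9.0*I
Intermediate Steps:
n(F) = 1
D(T) = 9*I (D(T) = √(0 - 81) = √(-81) = 9*I)
X = 25176 + 9*I (X = 9*I + 25176 = 25176 + 9*I ≈ 25176.0 + 9.0*I)
-X = -(25176 + 9*I) = -25176 - 9*I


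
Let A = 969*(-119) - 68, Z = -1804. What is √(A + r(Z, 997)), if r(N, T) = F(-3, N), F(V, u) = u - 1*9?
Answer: 2*I*√29298 ≈ 342.33*I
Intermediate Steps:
F(V, u) = -9 + u (F(V, u) = u - 9 = -9 + u)
A = -115379 (A = -115311 - 68 = -115379)
r(N, T) = -9 + N
√(A + r(Z, 997)) = √(-115379 + (-9 - 1804)) = √(-115379 - 1813) = √(-117192) = 2*I*√29298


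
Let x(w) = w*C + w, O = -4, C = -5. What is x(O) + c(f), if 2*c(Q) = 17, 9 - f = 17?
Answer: 49/2 ≈ 24.500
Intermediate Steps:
f = -8 (f = 9 - 1*17 = 9 - 17 = -8)
c(Q) = 17/2 (c(Q) = (½)*17 = 17/2)
x(w) = -4*w (x(w) = w*(-5) + w = -5*w + w = -4*w)
x(O) + c(f) = -4*(-4) + 17/2 = 16 + 17/2 = 49/2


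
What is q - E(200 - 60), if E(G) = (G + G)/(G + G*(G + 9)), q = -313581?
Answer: -23518576/75 ≈ -3.1358e+5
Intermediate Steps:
E(G) = 2*G/(G + G*(9 + G)) (E(G) = (2*G)/(G + G*(9 + G)) = 2*G/(G + G*(9 + G)))
q - E(200 - 60) = -313581 - 2/(10 + (200 - 60)) = -313581 - 2/(10 + 140) = -313581 - 2/150 = -313581 - 1*1/75 = -313581 - 1/75 = -23518576/75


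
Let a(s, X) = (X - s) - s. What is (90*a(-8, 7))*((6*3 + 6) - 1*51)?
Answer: -55890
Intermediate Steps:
a(s, X) = X - 2*s
(90*a(-8, 7))*((6*3 + 6) - 1*51) = (90*(7 - 2*(-8)))*((6*3 + 6) - 1*51) = (90*(7 + 16))*((18 + 6) - 51) = (90*23)*(24 - 51) = 2070*(-27) = -55890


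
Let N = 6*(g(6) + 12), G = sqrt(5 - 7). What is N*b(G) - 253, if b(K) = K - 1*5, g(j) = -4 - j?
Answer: -313 + 12*I*sqrt(2) ≈ -313.0 + 16.971*I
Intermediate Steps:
G = I*sqrt(2) (G = sqrt(-2) = I*sqrt(2) ≈ 1.4142*I)
N = 12 (N = 6*((-4 - 1*6) + 12) = 6*((-4 - 6) + 12) = 6*(-10 + 12) = 6*2 = 12)
b(K) = -5 + K (b(K) = K - 5 = -5 + K)
N*b(G) - 253 = 12*(-5 + I*sqrt(2)) - 253 = (-60 + 12*I*sqrt(2)) - 253 = -313 + 12*I*sqrt(2)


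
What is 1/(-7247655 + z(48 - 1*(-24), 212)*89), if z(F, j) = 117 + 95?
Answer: -1/7228787 ≈ -1.3834e-7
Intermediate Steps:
z(F, j) = 212
1/(-7247655 + z(48 - 1*(-24), 212)*89) = 1/(-7247655 + 212*89) = 1/(-7247655 + 18868) = 1/(-7228787) = -1/7228787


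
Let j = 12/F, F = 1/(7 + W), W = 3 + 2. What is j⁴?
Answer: 429981696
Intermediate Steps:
W = 5
F = 1/12 (F = 1/(7 + 5) = 1/12 ≈ 0.083333)
j = 144 (j = 12/(1/12) = 12*12 = 144)
j⁴ = 144⁴ = 429981696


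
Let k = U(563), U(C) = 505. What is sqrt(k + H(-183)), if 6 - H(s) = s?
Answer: sqrt(694) ≈ 26.344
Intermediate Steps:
H(s) = 6 - s
k = 505
sqrt(k + H(-183)) = sqrt(505 + (6 - 1*(-183))) = sqrt(505 + (6 + 183)) = sqrt(505 + 189) = sqrt(694)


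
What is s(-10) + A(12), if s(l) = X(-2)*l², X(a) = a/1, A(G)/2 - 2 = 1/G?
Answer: -1175/6 ≈ -195.83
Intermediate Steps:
A(G) = 4 + 2/G
X(a) = a (X(a) = a*1 = a)
s(l) = -2*l²
s(-10) + A(12) = -2*(-10)² + (4 + 2/12) = -2*100 + (4 + 2*(1/12)) = -200 + (4 + ⅙) = -200 + 25/6 = -1175/6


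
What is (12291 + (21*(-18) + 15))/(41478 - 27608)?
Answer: 5964/6935 ≈ 0.85999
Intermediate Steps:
(12291 + (21*(-18) + 15))/(41478 - 27608) = (12291 + (-378 + 15))/13870 = (12291 - 363)*(1/13870) = 11928*(1/13870) = 5964/6935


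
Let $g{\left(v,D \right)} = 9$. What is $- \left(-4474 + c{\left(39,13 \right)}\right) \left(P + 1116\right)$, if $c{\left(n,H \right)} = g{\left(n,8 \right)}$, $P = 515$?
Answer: $7282415$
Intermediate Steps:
$c{\left(n,H \right)} = 9$
$- \left(-4474 + c{\left(39,13 \right)}\right) \left(P + 1116\right) = - \left(-4474 + 9\right) \left(515 + 1116\right) = - \left(-4465\right) 1631 = \left(-1\right) \left(-7282415\right) = 7282415$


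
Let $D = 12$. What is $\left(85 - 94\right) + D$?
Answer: $3$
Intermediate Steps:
$\left(85 - 94\right) + D = \left(85 - 94\right) + 12 = -9 + 12 = 3$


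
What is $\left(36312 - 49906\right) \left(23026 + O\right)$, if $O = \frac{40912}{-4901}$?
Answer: $- \frac{1533532533316}{4901} \approx -3.129 \cdot 10^{8}$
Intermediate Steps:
$O = - \frac{40912}{4901}$ ($O = 40912 \left(- \frac{1}{4901}\right) = - \frac{40912}{4901} \approx -8.3477$)
$\left(36312 - 49906\right) \left(23026 + O\right) = \left(36312 - 49906\right) \left(23026 - \frac{40912}{4901}\right) = \left(-13594\right) \frac{112809514}{4901} = - \frac{1533532533316}{4901}$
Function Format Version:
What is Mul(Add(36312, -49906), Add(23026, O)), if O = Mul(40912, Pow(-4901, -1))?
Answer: Rational(-1533532533316, 4901) ≈ -3.1290e+8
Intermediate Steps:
O = Rational(-40912, 4901) (O = Mul(40912, Rational(-1, 4901)) = Rational(-40912, 4901) ≈ -8.3477)
Mul(Add(36312, -49906), Add(23026, O)) = Mul(Add(36312, -49906), Add(23026, Rational(-40912, 4901))) = Mul(-13594, Rational(112809514, 4901)) = Rational(-1533532533316, 4901)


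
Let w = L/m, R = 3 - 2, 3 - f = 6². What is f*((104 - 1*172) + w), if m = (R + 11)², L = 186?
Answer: 17611/8 ≈ 2201.4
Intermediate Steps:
f = -33 (f = 3 - 1*6² = 3 - 1*36 = 3 - 36 = -33)
R = 1
m = 144 (m = (1 + 11)² = 12² = 144)
w = 31/24 (w = 186/144 = 186*(1/144) = 31/24 ≈ 1.2917)
f*((104 - 1*172) + w) = -33*((104 - 1*172) + 31/24) = -33*((104 - 172) + 31/24) = -33*(-68 + 31/24) = -33*(-1601/24) = 17611/8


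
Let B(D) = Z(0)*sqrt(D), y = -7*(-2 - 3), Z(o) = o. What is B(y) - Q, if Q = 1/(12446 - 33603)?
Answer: 1/21157 ≈ 4.7266e-5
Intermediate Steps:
Q = -1/21157 (Q = 1/(-21157) = -1/21157 ≈ -4.7266e-5)
y = 35 (y = -7*(-5) = 35)
B(D) = 0 (B(D) = 0*sqrt(D) = 0)
B(y) - Q = 0 - 1*(-1/21157) = 0 + 1/21157 = 1/21157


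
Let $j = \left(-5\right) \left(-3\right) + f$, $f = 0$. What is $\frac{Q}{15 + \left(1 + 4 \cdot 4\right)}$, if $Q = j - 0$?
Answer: $\frac{15}{32} \approx 0.46875$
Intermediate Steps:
$j = 15$ ($j = \left(-5\right) \left(-3\right) + 0 = 15 + 0 = 15$)
$Q = 15$ ($Q = 15 - 0 = 15 + 0 = 15$)
$\frac{Q}{15 + \left(1 + 4 \cdot 4\right)} = \frac{15}{15 + \left(1 + 4 \cdot 4\right)} = \frac{15}{15 + \left(1 + 16\right)} = \frac{15}{15 + 17} = \frac{15}{32}$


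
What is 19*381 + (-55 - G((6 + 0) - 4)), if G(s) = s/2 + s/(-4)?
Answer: 14367/2 ≈ 7183.5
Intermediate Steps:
G(s) = s/4 (G(s) = s*(½) + s*(-¼) = s/2 - s/4 = s/4)
19*381 + (-55 - G((6 + 0) - 4)) = 19*381 + (-55 - ((6 + 0) - 4)/4) = 7239 + (-55 - (6 - 4)/4) = 7239 + (-55 - 2/4) = 7239 + (-55 - 1*½) = 7239 + (-55 - ½) = 7239 - 111/2 = 14367/2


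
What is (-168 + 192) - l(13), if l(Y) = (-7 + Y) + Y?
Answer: 5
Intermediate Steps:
l(Y) = -7 + 2*Y
(-168 + 192) - l(13) = (-168 + 192) - (-7 + 2*13) = 24 - (-7 + 26) = 24 - 1*19 = 24 - 19 = 5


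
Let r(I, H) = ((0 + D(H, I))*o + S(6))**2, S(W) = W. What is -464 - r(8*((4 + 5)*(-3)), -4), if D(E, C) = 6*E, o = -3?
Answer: -6548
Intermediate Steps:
r(I, H) = (6 - 18*H)**2 (r(I, H) = ((0 + 6*H)*(-3) + 6)**2 = ((6*H)*(-3) + 6)**2 = (-18*H + 6)**2 = (6 - 18*H)**2)
-464 - r(8*((4 + 5)*(-3)), -4) = -464 - 36*(-1 + 3*(-4))**2 = -464 - 36*(-1 - 12)**2 = -464 - 36*(-13)**2 = -464 - 36*169 = -464 - 1*6084 = -464 - 6084 = -6548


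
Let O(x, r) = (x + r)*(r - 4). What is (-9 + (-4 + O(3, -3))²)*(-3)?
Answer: -21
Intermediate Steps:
O(x, r) = (-4 + r)*(r + x) (O(x, r) = (r + x)*(-4 + r) = (-4 + r)*(r + x))
(-9 + (-4 + O(3, -3))²)*(-3) = (-9 + (-4 + ((-3)² - 4*(-3) - 4*3 - 3*3))²)*(-3) = (-9 + (-4 + (9 + 12 - 12 - 9))²)*(-3) = (-9 + (-4 + 0)²)*(-3) = (-9 + (-4)²)*(-3) = (-9 + 16)*(-3) = 7*(-3) = -21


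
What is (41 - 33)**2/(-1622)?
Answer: -32/811 ≈ -0.039457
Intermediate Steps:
(41 - 33)**2/(-1622) = 8**2*(-1/1622) = 64*(-1/1622) = -32/811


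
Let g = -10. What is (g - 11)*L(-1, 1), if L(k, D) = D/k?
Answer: 21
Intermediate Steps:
(g - 11)*L(-1, 1) = (-10 - 11)*(1/(-1)) = -21*(-1) = 21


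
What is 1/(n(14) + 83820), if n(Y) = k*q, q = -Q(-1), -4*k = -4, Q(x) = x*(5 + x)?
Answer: 1/83824 ≈ 1.1930e-5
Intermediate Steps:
k = 1 (k = -¼*(-4) = 1)
q = 4 (q = -(-1)*(5 - 1) = -(-1)*4 = -1*(-4) = 4)
n(Y) = 4 (n(Y) = 1*4 = 4)
1/(n(14) + 83820) = 1/(4 + 83820) = 1/83824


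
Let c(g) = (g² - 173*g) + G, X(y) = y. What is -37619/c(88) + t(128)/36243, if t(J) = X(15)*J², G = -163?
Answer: 1080589699/92335083 ≈ 11.703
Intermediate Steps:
t(J) = 15*J²
c(g) = -163 + g² - 173*g (c(g) = (g² - 173*g) - 163 = -163 + g² - 173*g)
-37619/c(88) + t(128)/36243 = -37619/(-163 + 88² - 173*88) + (15*128²)/36243 = -37619/(-163 + 7744 - 15224) + (15*16384)*(1/36243) = -37619/(-7643) + 245760*(1/36243) = -37619*(-1/7643) + 81920/12081 = 37619/7643 + 81920/12081 = 1080589699/92335083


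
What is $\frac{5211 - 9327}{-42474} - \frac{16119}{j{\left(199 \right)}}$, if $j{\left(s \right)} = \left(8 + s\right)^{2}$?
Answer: $- \frac{1045827}{3744791} \approx -0.27927$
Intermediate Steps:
$\frac{5211 - 9327}{-42474} - \frac{16119}{j{\left(199 \right)}} = \frac{5211 - 9327}{-42474} - \frac{16119}{\left(8 + 199\right)^{2}} = \left(5211 - 9327\right) \left(- \frac{1}{42474}\right) - \frac{16119}{207^{2}} = \left(-4116\right) \left(- \frac{1}{42474}\right) - \frac{16119}{42849} = \frac{686}{7079} - \frac{199}{529} = - \frac{1045827}{3744791}$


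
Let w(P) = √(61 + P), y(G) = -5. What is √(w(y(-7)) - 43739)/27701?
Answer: √(-43739 + 2*√14)/27701 ≈ 0.0075492*I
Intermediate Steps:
√(w(y(-7)) - 43739)/27701 = √(√(61 - 5) - 43739)/27701 = √(√56 - 43739)*(1/27701) = √(2*√14 - 43739)*(1/27701) = √(-43739 + 2*√14)*(1/27701) = √(-43739 + 2*√14)/27701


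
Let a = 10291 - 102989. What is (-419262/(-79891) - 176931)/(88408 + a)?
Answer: 428326523/10385830 ≈ 41.241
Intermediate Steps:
a = -92698
(-419262/(-79891) - 176931)/(88408 + a) = (-419262/(-79891) - 176931)/(88408 - 92698) = (-419262*(-1/79891) - 176931)/(-4290) = (419262/79891 - 176931)*(-1/4290) = -14134775259/79891*(-1/4290) = 428326523/10385830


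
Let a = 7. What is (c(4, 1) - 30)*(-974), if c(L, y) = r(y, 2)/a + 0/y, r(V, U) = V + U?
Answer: 201618/7 ≈ 28803.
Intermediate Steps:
r(V, U) = U + V
c(L, y) = 2/7 + y/7 (c(L, y) = (2 + y)/7 + 0/y = (2 + y)*(1/7) + 0 = (2/7 + y/7) + 0 = 2/7 + y/7)
(c(4, 1) - 30)*(-974) = ((2/7 + (1/7)*1) - 30)*(-974) = ((2/7 + 1/7) - 30)*(-974) = (3/7 - 30)*(-974) = -207/7*(-974) = 201618/7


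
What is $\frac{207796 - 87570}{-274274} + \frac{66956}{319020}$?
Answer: $- \frac{192213544}{841335495} \approx -0.22846$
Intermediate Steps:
$\frac{207796 - 87570}{-274274} + \frac{66956}{319020} = 120226 \left(- \frac{1}{274274}\right) + 66956 \cdot \frac{1}{319020} = - \frac{60113}{137137} + \frac{16739}{79755} = - \frac{192213544}{841335495}$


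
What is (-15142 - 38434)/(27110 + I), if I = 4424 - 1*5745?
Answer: -1448/697 ≈ -2.0775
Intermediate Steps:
I = -1321 (I = 4424 - 5745 = -1321)
(-15142 - 38434)/(27110 + I) = (-15142 - 38434)/(27110 - 1321) = -53576/25789 = -53576*1/25789 = -1448/697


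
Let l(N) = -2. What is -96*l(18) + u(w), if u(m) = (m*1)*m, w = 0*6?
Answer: 192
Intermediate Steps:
w = 0
u(m) = m² (u(m) = m*m = m²)
-96*l(18) + u(w) = -96*(-2) + 0² = 192 + 0 = 192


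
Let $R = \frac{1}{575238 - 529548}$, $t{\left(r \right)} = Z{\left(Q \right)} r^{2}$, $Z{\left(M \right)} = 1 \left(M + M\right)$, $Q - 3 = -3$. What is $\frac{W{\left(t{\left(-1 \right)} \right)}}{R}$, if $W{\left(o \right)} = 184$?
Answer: $8406960$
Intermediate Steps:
$Q = 0$ ($Q = 3 - 3 = 0$)
$Z{\left(M \right)} = 2 M$ ($Z{\left(M \right)} = 1 \cdot 2 M = 2 M$)
$t{\left(r \right)} = 0$ ($t{\left(r \right)} = 2 \cdot 0 r^{2} = 0 r^{2} = 0$)
$R = \frac{1}{45690} \approx 2.1887 \cdot 10^{-5}$
$\frac{W{\left(t{\left(-1 \right)} \right)}}{R} = 184 \frac{1}{\frac{1}{45690}} = 184 \cdot 45690 = 8406960$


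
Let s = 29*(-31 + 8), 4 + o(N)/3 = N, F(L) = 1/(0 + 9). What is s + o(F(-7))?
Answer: -2036/3 ≈ -678.67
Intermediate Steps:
F(L) = 1/9
o(N) = -12 + 3*N
s = -667 (s = 29*(-23) = -667)
s + o(F(-7)) = -667 + (-12 + 3*(1/9)) = -667 + (-12 + 1/3) = -667 - 35/3 = -2036/3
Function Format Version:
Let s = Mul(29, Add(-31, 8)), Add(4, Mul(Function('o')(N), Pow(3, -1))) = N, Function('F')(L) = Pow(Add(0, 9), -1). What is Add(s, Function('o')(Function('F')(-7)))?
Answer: Rational(-2036, 3) ≈ -678.67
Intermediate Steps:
Function('F')(L) = Rational(1, 9) (Function('F')(L) = Pow(9, -1) = Rational(1, 9))
Function('o')(N) = Add(-12, Mul(3, N))
s = -667 (s = Mul(29, -23) = -667)
Add(s, Function('o')(Function('F')(-7))) = Add(-667, Add(-12, Mul(3, Rational(1, 9)))) = Add(-667, Add(-12, Rational(1, 3))) = Add(-667, Rational(-35, 3)) = Rational(-2036, 3)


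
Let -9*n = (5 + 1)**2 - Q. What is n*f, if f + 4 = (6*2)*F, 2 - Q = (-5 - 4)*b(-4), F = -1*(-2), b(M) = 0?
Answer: -680/9 ≈ -75.556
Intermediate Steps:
F = 2
Q = 2 (Q = 2 - (-5 - 4)*0 = 2 - (-9)*0 = 2 - 1*0 = 2 + 0 = 2)
f = 20 (f = -4 + (6*2)*2 = -4 + 12*2 = -4 + 24 = 20)
n = -34/9 (n = -((5 + 1)**2 - 1*2)/9 = -(6**2 - 2)/9 = -(36 - 2)/9 = -1/9*34 = -34/9 ≈ -3.7778)
n*f = -34/9*20 = -680/9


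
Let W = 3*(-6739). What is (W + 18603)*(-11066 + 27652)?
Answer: -26769804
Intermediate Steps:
W = -20217
(W + 18603)*(-11066 + 27652) = (-20217 + 18603)*(-11066 + 27652) = -1614*16586 = -26769804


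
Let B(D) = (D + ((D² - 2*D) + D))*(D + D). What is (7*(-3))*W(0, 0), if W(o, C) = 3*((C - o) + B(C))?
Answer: 0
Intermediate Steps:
B(D) = 2*D³ (B(D) = (D + (D² - D))*(2*D) = D²*(2*D) = 2*D³)
W(o, C) = -3*o + 3*C + 6*C³ (W(o, C) = 3*((C - o) + 2*C³) = 3*(C - o + 2*C³) = -3*o + 3*C + 6*C³)
(7*(-3))*W(0, 0) = (7*(-3))*(-3*0 + 3*0 + 6*0³) = -21*(0 + 0 + 6*0) = -21*(0 + 0 + 0) = -21*0 = 0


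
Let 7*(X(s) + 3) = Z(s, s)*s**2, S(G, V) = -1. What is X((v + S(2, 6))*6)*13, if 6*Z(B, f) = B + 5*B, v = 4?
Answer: 75543/7 ≈ 10792.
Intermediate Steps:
Z(B, f) = B (Z(B, f) = (B + 5*B)/6 = (6*B)/6 = B)
X(s) = -3 + s**3/7 (X(s) = -3 + (s*s**2)/7 = -3 + s**3/7)
X((v + S(2, 6))*6)*13 = (-3 + ((4 - 1)*6)**3/7)*13 = (-3 + (3*6)**3/7)*13 = (-3 + (1/7)*18**3)*13 = (-3 + (1/7)*5832)*13 = (-3 + 5832/7)*13 = (5811/7)*13 = 75543/7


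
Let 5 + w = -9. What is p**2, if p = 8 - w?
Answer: 484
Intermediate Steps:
w = -14 (w = -5 - 9 = -14)
p = 22 (p = 8 - 1*(-14) = 8 + 14 = 22)
p**2 = 22**2 = 484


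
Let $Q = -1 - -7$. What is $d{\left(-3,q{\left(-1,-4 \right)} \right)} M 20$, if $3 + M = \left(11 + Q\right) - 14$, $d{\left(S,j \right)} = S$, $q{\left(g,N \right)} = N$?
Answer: $0$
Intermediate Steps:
$Q = 6$ ($Q = -1 + 7 = 6$)
$M = 0$ ($M = -3 + \left(\left(11 + 6\right) - 14\right) = -3 + \left(17 - 14\right) = -3 + 3 = 0$)
$d{\left(-3,q{\left(-1,-4 \right)} \right)} M 20 = \left(-3\right) 0 \cdot 20 = 0 \cdot 20 = 0$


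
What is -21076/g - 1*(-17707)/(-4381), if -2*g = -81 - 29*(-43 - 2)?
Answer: 20374318/670293 ≈ 30.396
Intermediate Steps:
g = -612 (g = -(-81 - 29*(-43 - 2))/2 = -(-81 - 29*(-45))/2 = -(-81 + 1305)/2 = -½*1224 = -612)
-21076/g - 1*(-17707)/(-4381) = -21076/(-612) - 1*(-17707)/(-4381) = -21076*(-1/612) + 17707*(-1/4381) = 5269/153 - 17707/4381 = 20374318/670293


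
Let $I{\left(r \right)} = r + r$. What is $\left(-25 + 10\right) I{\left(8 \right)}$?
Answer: $-240$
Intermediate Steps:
$I{\left(r \right)} = 2 r$
$\left(-25 + 10\right) I{\left(8 \right)} = \left(-25 + 10\right) 2 \cdot 8 = \left(-15\right) 16 = -240$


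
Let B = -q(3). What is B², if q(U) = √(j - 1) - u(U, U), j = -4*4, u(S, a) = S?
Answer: (3 - I*√17)² ≈ -8.0 - 24.739*I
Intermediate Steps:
j = -16
q(U) = -U + I*√17 (q(U) = √(-16 - 1) - U = √(-17) - U = I*√17 - U = -U + I*√17)
B = 3 - I*√17 (B = -(-1*3 + I*√17) = -(-3 + I*√17) = 3 - I*√17 ≈ 3.0 - 4.1231*I)
B² = (3 - I*√17)²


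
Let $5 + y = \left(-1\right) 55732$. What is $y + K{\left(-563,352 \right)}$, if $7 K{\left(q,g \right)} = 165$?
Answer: $- \frac{389994}{7} \approx -55713.0$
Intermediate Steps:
$K{\left(q,g \right)} = \frac{165}{7}$ ($K{\left(q,g \right)} = \frac{1}{7} \cdot 165 = \frac{165}{7}$)
$y = -55737$ ($y = -5 - 55732 = -55737$)
$y + K{\left(-563,352 \right)} = -55737 + \frac{165}{7} = - \frac{389994}{7}$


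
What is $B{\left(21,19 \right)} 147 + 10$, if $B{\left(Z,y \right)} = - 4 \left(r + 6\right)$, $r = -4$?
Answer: $-1166$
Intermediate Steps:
$B{\left(Z,y \right)} = -8$ ($B{\left(Z,y \right)} = - 4 \left(-4 + 6\right) = \left(-4\right) 2 = -8$)
$B{\left(21,19 \right)} 147 + 10 = \left(-8\right) 147 + 10 = -1176 + 10 = -1166$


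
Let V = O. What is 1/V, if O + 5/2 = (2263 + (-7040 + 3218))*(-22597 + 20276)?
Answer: 2/7236873 ≈ 2.7636e-7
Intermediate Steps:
O = 7236873/2 (O = -5/2 + (2263 + (-7040 + 3218))*(-22597 + 20276) = -5/2 + (2263 - 3822)*(-2321) = -5/2 - 1559*(-2321) = -5/2 + 3618439 = 7236873/2 ≈ 3.6184e+6)
V = 7236873/2 ≈ 3.6184e+6
1/V = 1/(7236873/2) = 2/7236873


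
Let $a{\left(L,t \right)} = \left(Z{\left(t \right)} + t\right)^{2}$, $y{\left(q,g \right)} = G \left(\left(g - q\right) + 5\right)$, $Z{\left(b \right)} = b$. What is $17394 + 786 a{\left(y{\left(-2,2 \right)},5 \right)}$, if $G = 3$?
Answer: $95994$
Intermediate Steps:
$y{\left(q,g \right)} = 15 - 3 q + 3 g$ ($y{\left(q,g \right)} = 3 \left(\left(g - q\right) + 5\right) = 3 \left(5 + g - q\right) = 15 - 3 q + 3 g$)
$a{\left(L,t \right)} = 4 t^{2}$ ($a{\left(L,t \right)} = \left(t + t\right)^{2} = \left(2 t\right)^{2} = 4 t^{2}$)
$17394 + 786 a{\left(y{\left(-2,2 \right)},5 \right)} = 17394 + 786 \cdot 4 \cdot 5^{2} = 17394 + 786 \cdot 4 \cdot 25 = 17394 + 786 \cdot 100 = 17394 + 78600 = 95994$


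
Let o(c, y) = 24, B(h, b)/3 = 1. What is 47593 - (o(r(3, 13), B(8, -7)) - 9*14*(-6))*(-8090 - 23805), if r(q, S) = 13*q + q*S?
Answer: 24925693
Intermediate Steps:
B(h, b) = 3 (B(h, b) = 3*1 = 3)
r(q, S) = 13*q + S*q
47593 - (o(r(3, 13), B(8, -7)) - 9*14*(-6))*(-8090 - 23805) = 47593 - (24 - 9*14*(-6))*(-8090 - 23805) = 47593 - (24 - 126*(-6))*(-31895) = 47593 - (24 + 756)*(-31895) = 47593 - 780*(-31895) = 47593 - 1*(-24878100) = 47593 + 24878100 = 24925693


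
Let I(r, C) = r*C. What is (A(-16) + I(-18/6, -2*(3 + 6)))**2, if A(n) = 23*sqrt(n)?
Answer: -5548 + 9936*I ≈ -5548.0 + 9936.0*I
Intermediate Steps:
I(r, C) = C*r
(A(-16) + I(-18/6, -2*(3 + 6)))**2 = (23*sqrt(-16) + (-2*(3 + 6))*(-18/6))**2 = (23*(4*I) + (-2*9)*(-18*1/6))**2 = (92*I - 18*(-3))**2 = (92*I + 54)**2 = (54 + 92*I)**2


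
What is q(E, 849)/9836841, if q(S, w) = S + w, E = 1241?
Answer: 2090/9836841 ≈ 0.00021247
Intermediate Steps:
q(E, 849)/9836841 = (1241 + 849)/9836841 = 2090*(1/9836841) = 2090/9836841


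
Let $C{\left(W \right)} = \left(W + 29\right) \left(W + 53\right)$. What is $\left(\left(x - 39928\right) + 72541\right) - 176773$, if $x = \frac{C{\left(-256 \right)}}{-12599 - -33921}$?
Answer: $- \frac{439104777}{3046} \approx -1.4416 \cdot 10^{5}$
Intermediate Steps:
$C{\left(W \right)} = \left(29 + W\right) \left(53 + W\right)$
$x = \frac{6583}{3046}$ ($x = \frac{1537 + \left(-256\right)^{2} + 82 \left(-256\right)}{-12599 - -33921} = \frac{1537 + 65536 - 20992}{-12599 + 33921} = \frac{46081}{21322} = 46081 \cdot \frac{1}{21322} = \frac{6583}{3046} \approx 2.1612$)
$\left(\left(x - 39928\right) + 72541\right) - 176773 = \left(\left(\frac{6583}{3046} - 39928\right) + 72541\right) - 176773 = \left(- \frac{121614105}{3046} + 72541\right) - 176773 = \frac{99345781}{3046} - 176773 = - \frac{439104777}{3046}$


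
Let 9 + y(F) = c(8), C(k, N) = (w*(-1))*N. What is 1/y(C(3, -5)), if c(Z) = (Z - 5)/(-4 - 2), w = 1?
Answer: -2/19 ≈ -0.10526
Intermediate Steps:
c(Z) = 5/6 - Z/6 (c(Z) = (-5 + Z)/(-6) = (-5 + Z)*(-1/6) = 5/6 - Z/6)
C(k, N) = -N (C(k, N) = (1*(-1))*N = -N)
y(F) = -19/2 (y(F) = -9 + (5/6 - 1/6*8) = -9 + (5/6 - 4/3) = -9 - 1/2 = -19/2)
1/y(C(3, -5)) = 1/(-19/2) = -2/19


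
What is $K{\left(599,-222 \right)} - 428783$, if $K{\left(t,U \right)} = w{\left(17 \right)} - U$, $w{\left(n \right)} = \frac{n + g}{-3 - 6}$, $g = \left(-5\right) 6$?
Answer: $- \frac{3857036}{9} \approx -4.2856 \cdot 10^{5}$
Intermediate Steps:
$g = -30$
$w{\left(n \right)} = \frac{10}{3} - \frac{n}{9}$ ($w{\left(n \right)} = \frac{n - 30}{-3 - 6} = \frac{-30 + n}{-9} = \left(-30 + n\right) \left(- \frac{1}{9}\right) = \frac{10}{3} - \frac{n}{9}$)
$K{\left(t,U \right)} = \frac{13}{9} - U$ ($K{\left(t,U \right)} = \left(\frac{10}{3} - \frac{17}{9}\right) - U = \frac{13}{9} - U$)
$K{\left(599,-222 \right)} - 428783 = \left(\frac{13}{9} - -222\right) - 428783 = \left(\frac{13}{9} + 222\right) - 428783 = \frac{2011}{9} - 428783 = - \frac{3857036}{9}$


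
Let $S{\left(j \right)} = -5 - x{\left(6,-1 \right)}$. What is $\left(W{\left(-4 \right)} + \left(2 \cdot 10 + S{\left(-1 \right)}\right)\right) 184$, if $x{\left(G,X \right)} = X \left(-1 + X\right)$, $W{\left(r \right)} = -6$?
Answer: $1288$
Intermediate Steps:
$S{\left(j \right)} = -7$ ($S{\left(j \right)} = -5 - - (-1 - 1) = -5 - \left(-1\right) \left(-2\right) = -5 - 2 = -7$)
$\left(W{\left(-4 \right)} + \left(2 \cdot 10 + S{\left(-1 \right)}\right)\right) 184 = \left(-6 + \left(2 \cdot 10 - 7\right)\right) 184 = \left(-6 + \left(20 - 7\right)\right) 184 = \left(-6 + 13\right) 184 = 7 \cdot 184 = 1288$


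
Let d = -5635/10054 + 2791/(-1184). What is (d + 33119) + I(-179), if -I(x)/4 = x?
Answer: 201367471003/5951968 ≈ 33832.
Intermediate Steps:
d = -17366277/5951968 (d = -5635*1/10054 + 2791*(-1/1184) = -5635/10054 - 2791/1184 = -17366277/5951968 ≈ -2.9177)
I(x) = -4*x
(d + 33119) + I(-179) = (-17366277/5951968 + 33119) - 4*(-179) = 197105861915/5951968 + 716 = 201367471003/5951968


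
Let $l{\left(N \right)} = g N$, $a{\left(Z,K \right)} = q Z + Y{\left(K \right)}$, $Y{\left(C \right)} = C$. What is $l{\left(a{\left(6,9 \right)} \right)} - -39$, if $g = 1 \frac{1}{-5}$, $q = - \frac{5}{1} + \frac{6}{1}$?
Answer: $36$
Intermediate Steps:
$q = 1$ ($q = \left(-5\right) 1 + 6 \cdot 1 = -5 + 6 = 1$)
$g = - \frac{1}{5}$ ($g = 1 \left(- \frac{1}{5}\right) = - \frac{1}{5} \approx -0.2$)
$a{\left(Z,K \right)} = K + Z$ ($a{\left(Z,K \right)} = 1 Z + K = Z + K = K + Z$)
$l{\left(N \right)} = - \frac{N}{5}$
$l{\left(a{\left(6,9 \right)} \right)} - -39 = - \frac{9 + 6}{5} - -39 = \left(- \frac{1}{5}\right) 15 + 39 = -3 + 39 = 36$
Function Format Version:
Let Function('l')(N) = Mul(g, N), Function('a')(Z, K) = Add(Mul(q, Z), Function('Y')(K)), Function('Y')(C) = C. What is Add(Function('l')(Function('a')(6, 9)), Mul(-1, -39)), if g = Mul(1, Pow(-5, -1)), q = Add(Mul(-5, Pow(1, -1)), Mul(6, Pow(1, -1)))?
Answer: 36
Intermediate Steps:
q = 1 (q = Add(Mul(-5, 1), Mul(6, 1)) = Add(-5, 6) = 1)
g = Rational(-1, 5) (g = Mul(1, Rational(-1, 5)) = Rational(-1, 5) ≈ -0.20000)
Function('a')(Z, K) = Add(K, Z) (Function('a')(Z, K) = Add(Mul(1, Z), K) = Add(Z, K) = Add(K, Z))
Function('l')(N) = Mul(Rational(-1, 5), N)
Add(Function('l')(Function('a')(6, 9)), Mul(-1, -39)) = Add(Mul(Rational(-1, 5), Add(9, 6)), Mul(-1, -39)) = Add(Mul(Rational(-1, 5), 15), 39) = Add(-3, 39) = 36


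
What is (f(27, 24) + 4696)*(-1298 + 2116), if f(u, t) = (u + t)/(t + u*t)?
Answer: 430235689/112 ≈ 3.8414e+6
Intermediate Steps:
f(u, t) = (t + u)/(t + t*u)
(f(27, 24) + 4696)*(-1298 + 2116) = ((24 + 27)/(24*(1 + 27)) + 4696)*(-1298 + 2116) = ((1/24)*51/28 + 4696)*818 = ((1/24)*(1/28)*51 + 4696)*818 = (17/224 + 4696)*818 = (1051921/224)*818 = 430235689/112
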